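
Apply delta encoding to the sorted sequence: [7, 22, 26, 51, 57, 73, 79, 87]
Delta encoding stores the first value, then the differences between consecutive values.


First value: 7
Deltas:
  22 - 7 = 15
  26 - 22 = 4
  51 - 26 = 25
  57 - 51 = 6
  73 - 57 = 16
  79 - 73 = 6
  87 - 79 = 8


Delta encoded: [7, 15, 4, 25, 6, 16, 6, 8]


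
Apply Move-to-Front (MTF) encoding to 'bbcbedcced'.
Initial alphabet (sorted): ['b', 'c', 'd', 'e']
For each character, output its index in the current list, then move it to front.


MTF encoding:
'b': index 0 in ['b', 'c', 'd', 'e'] -> ['b', 'c', 'd', 'e']
'b': index 0 in ['b', 'c', 'd', 'e'] -> ['b', 'c', 'd', 'e']
'c': index 1 in ['b', 'c', 'd', 'e'] -> ['c', 'b', 'd', 'e']
'b': index 1 in ['c', 'b', 'd', 'e'] -> ['b', 'c', 'd', 'e']
'e': index 3 in ['b', 'c', 'd', 'e'] -> ['e', 'b', 'c', 'd']
'd': index 3 in ['e', 'b', 'c', 'd'] -> ['d', 'e', 'b', 'c']
'c': index 3 in ['d', 'e', 'b', 'c'] -> ['c', 'd', 'e', 'b']
'c': index 0 in ['c', 'd', 'e', 'b'] -> ['c', 'd', 'e', 'b']
'e': index 2 in ['c', 'd', 'e', 'b'] -> ['e', 'c', 'd', 'b']
'd': index 2 in ['e', 'c', 'd', 'b'] -> ['d', 'e', 'c', 'b']


Output: [0, 0, 1, 1, 3, 3, 3, 0, 2, 2]


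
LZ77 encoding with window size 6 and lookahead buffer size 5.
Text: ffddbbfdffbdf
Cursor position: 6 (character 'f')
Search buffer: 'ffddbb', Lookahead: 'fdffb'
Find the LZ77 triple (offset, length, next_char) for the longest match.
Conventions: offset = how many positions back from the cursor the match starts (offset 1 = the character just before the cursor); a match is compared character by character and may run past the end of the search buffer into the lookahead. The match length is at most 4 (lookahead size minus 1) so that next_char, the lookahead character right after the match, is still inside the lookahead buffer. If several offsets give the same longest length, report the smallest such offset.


Try each offset into the search buffer:
  offset=1 (pos 5, char 'b'): match length 0
  offset=2 (pos 4, char 'b'): match length 0
  offset=3 (pos 3, char 'd'): match length 0
  offset=4 (pos 2, char 'd'): match length 0
  offset=5 (pos 1, char 'f'): match length 2
  offset=6 (pos 0, char 'f'): match length 1
Longest match has length 2 at offset 5.
next_char = character at position 6 + 2 = 8 -> 'f'

Best match: offset=5, length=2 (matching 'fd' starting at position 1)
LZ77 triple: (5, 2, 'f')


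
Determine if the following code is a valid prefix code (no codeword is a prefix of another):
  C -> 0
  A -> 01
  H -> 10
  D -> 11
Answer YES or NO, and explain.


Checking each pair (does one codeword prefix another?):
  C='0' vs A='01': prefix -- VIOLATION

NO -- this is NOT a valid prefix code. C (0) is a prefix of A (01).


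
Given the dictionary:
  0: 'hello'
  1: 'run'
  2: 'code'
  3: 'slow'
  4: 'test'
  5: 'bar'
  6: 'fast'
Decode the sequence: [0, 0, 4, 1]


Look up each index in the dictionary:
  0 -> 'hello'
  0 -> 'hello'
  4 -> 'test'
  1 -> 'run'

Decoded: "hello hello test run"


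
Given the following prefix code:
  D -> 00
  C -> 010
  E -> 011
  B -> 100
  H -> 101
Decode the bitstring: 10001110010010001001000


Decoding step by step:
Bits 100 -> B
Bits 011 -> E
Bits 100 -> B
Bits 100 -> B
Bits 100 -> B
Bits 010 -> C
Bits 010 -> C
Bits 00 -> D


Decoded message: BEBBBCCD


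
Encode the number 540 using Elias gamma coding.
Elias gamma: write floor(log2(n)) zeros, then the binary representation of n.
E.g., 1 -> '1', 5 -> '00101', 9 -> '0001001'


num_bits = floor(log2(540)) + 1 = 10
leading_zeros = num_bits - 1 = 9
binary(540) = 1000011100

Elias gamma(540) = '000000000' + '1000011100' = 0000000001000011100 (19 bits)


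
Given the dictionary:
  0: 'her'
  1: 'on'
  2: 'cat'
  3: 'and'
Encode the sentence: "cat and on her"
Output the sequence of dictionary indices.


Look up each word in the dictionary:
  'cat' -> 2
  'and' -> 3
  'on' -> 1
  'her' -> 0

Encoded: [2, 3, 1, 0]


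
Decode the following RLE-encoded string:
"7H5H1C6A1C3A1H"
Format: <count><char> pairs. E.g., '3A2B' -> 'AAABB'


Expanding each <count><char> pair:
  7H -> 'HHHHHHH'
  5H -> 'HHHHH'
  1C -> 'C'
  6A -> 'AAAAAA'
  1C -> 'C'
  3A -> 'AAA'
  1H -> 'H'

Decoded = HHHHHHHHHHHHCAAAAAACAAAH


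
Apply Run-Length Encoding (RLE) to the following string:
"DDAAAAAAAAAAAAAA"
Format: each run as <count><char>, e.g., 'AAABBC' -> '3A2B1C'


Scanning runs left to right:
  i=0: run of 'D' x 2 -> '2D'
  i=2: run of 'A' x 14 -> '14A'

RLE = 2D14A


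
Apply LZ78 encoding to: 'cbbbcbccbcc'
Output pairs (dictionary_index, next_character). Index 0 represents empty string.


LZ78 encoding steps:
Dictionary: {0: ''}
Step 1: w='' (idx 0), next='c' -> output (0, 'c'), add 'c' as idx 1
Step 2: w='' (idx 0), next='b' -> output (0, 'b'), add 'b' as idx 2
Step 3: w='b' (idx 2), next='b' -> output (2, 'b'), add 'bb' as idx 3
Step 4: w='c' (idx 1), next='b' -> output (1, 'b'), add 'cb' as idx 4
Step 5: w='c' (idx 1), next='c' -> output (1, 'c'), add 'cc' as idx 5
Step 6: w='b' (idx 2), next='c' -> output (2, 'c'), add 'bc' as idx 6
Step 7: w='c' (idx 1), end of input -> output (1, '')


Encoded: [(0, 'c'), (0, 'b'), (2, 'b'), (1, 'b'), (1, 'c'), (2, 'c'), (1, '')]


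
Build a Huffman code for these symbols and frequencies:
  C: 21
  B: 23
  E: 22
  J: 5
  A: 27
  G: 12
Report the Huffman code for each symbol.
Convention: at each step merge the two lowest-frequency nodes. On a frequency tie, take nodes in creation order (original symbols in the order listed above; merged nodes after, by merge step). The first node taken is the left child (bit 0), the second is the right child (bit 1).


Huffman tree construction:
Step 1: Merge J(5) + G(12) = 17
Step 2: Merge (J+G)(17) + C(21) = 38
Step 3: Merge E(22) + B(23) = 45
Step 4: Merge A(27) + ((J+G)+C)(38) = 65
Step 5: Merge (E+B)(45) + (A+((J+G)+C))(65) = 110
Read each symbol's code off the tree from the root (left child = 0, right child = 1).

Codes:
  C: 111 (length 3)
  B: 01 (length 2)
  E: 00 (length 2)
  J: 1100 (length 4)
  A: 10 (length 2)
  G: 1101 (length 4)
Average code length: 275/110 = 2.5000 bits/symbol


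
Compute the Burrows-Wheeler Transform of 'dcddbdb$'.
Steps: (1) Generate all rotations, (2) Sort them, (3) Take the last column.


Rotations (sorted):
  0: $dcddbdb -> last char: b
  1: b$dcddbd -> last char: d
  2: bdb$dcdd -> last char: d
  3: cddbdb$d -> last char: d
  4: db$dcddb -> last char: b
  5: dbdb$dcd -> last char: d
  6: dcddbdb$ -> last char: $
  7: ddbdb$dc -> last char: c


BWT = bdddbd$c


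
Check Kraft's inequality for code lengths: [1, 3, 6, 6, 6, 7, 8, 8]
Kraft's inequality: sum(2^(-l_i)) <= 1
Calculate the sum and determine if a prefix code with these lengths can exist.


Sum = 2^(-1) + 2^(-3) + 2^(-6) + 2^(-6) + 2^(-6) + 2^(-7) + 2^(-8) + 2^(-8)
    = 0.5 + 0.125 + 0.015625 + 0.015625 + 0.015625 + 0.0078125 + 0.00390625 + 0.00390625
    = 176/256 = 0.6875
Since 0.6875 <= 1, Kraft's inequality IS satisfied.
A prefix code with these lengths CAN exist.

Kraft sum = 0.6875. Satisfied.


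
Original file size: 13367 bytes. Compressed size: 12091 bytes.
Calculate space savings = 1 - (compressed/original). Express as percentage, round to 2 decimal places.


ratio = compressed/original = 12091/13367 = 0.904541
savings = 1 - ratio = 1 - 0.904541 = 0.095459
as a percentage: 0.095459 * 100 = 9.55%

Space savings = 1 - 12091/13367 = 9.55%


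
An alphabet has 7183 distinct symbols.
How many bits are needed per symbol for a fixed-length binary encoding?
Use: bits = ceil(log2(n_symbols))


log2(7183) = 12.8104
Bracket: 2^12 = 4096 < 7183 <= 2^13 = 8192
So ceil(log2(7183)) = 13

bits = ceil(log2(7183)) = ceil(12.8104) = 13 bits


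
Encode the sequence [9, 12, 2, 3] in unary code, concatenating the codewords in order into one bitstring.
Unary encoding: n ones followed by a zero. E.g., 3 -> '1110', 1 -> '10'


Encode each number as n ones followed by a terminating 0:
  9 -> 1111111110 (10 bits)
  12 -> 1111111111110 (13 bits)
  2 -> 110 (3 bits)
  3 -> 1110 (4 bits)
Total length = 10 + 13 + 3 + 4 = 30 bits.

Unary([9, 12, 2, 3]) = 111111111011111111111101101110 (30 bits)


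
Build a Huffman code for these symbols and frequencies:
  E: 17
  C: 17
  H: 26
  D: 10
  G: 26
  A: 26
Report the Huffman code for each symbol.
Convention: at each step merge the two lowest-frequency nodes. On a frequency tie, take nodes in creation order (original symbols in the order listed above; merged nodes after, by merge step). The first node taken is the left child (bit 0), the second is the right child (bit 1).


Huffman tree construction:
Step 1: Merge D(10) + E(17) = 27
Step 2: Merge C(17) + H(26) = 43
Step 3: Merge G(26) + A(26) = 52
Step 4: Merge (D+E)(27) + (C+H)(43) = 70
Step 5: Merge (G+A)(52) + ((D+E)+(C+H))(70) = 122
Read each symbol's code off the tree from the root (left child = 0, right child = 1).

Codes:
  E: 101 (length 3)
  C: 110 (length 3)
  H: 111 (length 3)
  D: 100 (length 3)
  G: 00 (length 2)
  A: 01 (length 2)
Average code length: 314/122 = 2.5738 bits/symbol


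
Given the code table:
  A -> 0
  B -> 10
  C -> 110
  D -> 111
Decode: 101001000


Decoding:
10 -> B
10 -> B
0 -> A
10 -> B
0 -> A
0 -> A


Result: BBABAA


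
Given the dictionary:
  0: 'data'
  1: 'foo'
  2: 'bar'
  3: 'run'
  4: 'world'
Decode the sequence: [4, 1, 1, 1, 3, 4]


Look up each index in the dictionary:
  4 -> 'world'
  1 -> 'foo'
  1 -> 'foo'
  1 -> 'foo'
  3 -> 'run'
  4 -> 'world'

Decoded: "world foo foo foo run world"


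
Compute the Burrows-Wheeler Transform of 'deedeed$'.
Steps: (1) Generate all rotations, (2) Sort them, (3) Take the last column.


Rotations (sorted):
  0: $deedeed -> last char: d
  1: d$deedee -> last char: e
  2: deed$dee -> last char: e
  3: deedeed$ -> last char: $
  4: ed$deede -> last char: e
  5: edeed$de -> last char: e
  6: eed$deed -> last char: d
  7: eedeed$d -> last char: d


BWT = dee$eedd


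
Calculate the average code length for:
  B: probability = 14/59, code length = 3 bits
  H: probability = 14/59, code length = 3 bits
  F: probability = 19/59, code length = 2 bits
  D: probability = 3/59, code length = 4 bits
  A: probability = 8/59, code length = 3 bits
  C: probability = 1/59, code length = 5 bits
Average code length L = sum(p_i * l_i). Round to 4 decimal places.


Weighted contributions p_i * l_i:
  B: (14/59) * 3 = 42/59
  H: (14/59) * 3 = 42/59
  F: (19/59) * 2 = 38/59
  D: (3/59) * 4 = 12/59
  A: (8/59) * 3 = 24/59
  C: (1/59) * 5 = 5/59
Sum = (42 + 42 + 38 + 12 + 24 + 5)/59 = 163/59

L = 163/59 = 2.7627 bits/symbol


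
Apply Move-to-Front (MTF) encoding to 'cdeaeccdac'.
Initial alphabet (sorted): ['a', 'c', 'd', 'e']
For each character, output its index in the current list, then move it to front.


MTF encoding:
'c': index 1 in ['a', 'c', 'd', 'e'] -> ['c', 'a', 'd', 'e']
'd': index 2 in ['c', 'a', 'd', 'e'] -> ['d', 'c', 'a', 'e']
'e': index 3 in ['d', 'c', 'a', 'e'] -> ['e', 'd', 'c', 'a']
'a': index 3 in ['e', 'd', 'c', 'a'] -> ['a', 'e', 'd', 'c']
'e': index 1 in ['a', 'e', 'd', 'c'] -> ['e', 'a', 'd', 'c']
'c': index 3 in ['e', 'a', 'd', 'c'] -> ['c', 'e', 'a', 'd']
'c': index 0 in ['c', 'e', 'a', 'd'] -> ['c', 'e', 'a', 'd']
'd': index 3 in ['c', 'e', 'a', 'd'] -> ['d', 'c', 'e', 'a']
'a': index 3 in ['d', 'c', 'e', 'a'] -> ['a', 'd', 'c', 'e']
'c': index 2 in ['a', 'd', 'c', 'e'] -> ['c', 'a', 'd', 'e']


Output: [1, 2, 3, 3, 1, 3, 0, 3, 3, 2]


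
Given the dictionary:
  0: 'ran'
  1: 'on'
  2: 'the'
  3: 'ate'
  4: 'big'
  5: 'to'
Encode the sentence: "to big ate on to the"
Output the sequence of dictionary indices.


Look up each word in the dictionary:
  'to' -> 5
  'big' -> 4
  'ate' -> 3
  'on' -> 1
  'to' -> 5
  'the' -> 2

Encoded: [5, 4, 3, 1, 5, 2]


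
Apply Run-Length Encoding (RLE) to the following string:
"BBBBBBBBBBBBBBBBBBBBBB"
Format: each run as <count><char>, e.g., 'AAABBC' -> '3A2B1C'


Scanning runs left to right:
  i=0: run of 'B' x 22 -> '22B'

RLE = 22B


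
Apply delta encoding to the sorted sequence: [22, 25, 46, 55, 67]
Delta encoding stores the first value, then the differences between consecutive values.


First value: 22
Deltas:
  25 - 22 = 3
  46 - 25 = 21
  55 - 46 = 9
  67 - 55 = 12


Delta encoded: [22, 3, 21, 9, 12]


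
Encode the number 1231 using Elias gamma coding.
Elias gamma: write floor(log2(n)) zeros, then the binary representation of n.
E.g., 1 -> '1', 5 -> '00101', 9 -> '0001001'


num_bits = floor(log2(1231)) + 1 = 11
leading_zeros = num_bits - 1 = 10
binary(1231) = 10011001111

Elias gamma(1231) = '0000000000' + '10011001111' = 000000000010011001111 (21 bits)


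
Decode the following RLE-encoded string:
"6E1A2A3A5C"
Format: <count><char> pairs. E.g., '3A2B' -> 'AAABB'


Expanding each <count><char> pair:
  6E -> 'EEEEEE'
  1A -> 'A'
  2A -> 'AA'
  3A -> 'AAA'
  5C -> 'CCCCC'

Decoded = EEEEEEAAAAAACCCCC


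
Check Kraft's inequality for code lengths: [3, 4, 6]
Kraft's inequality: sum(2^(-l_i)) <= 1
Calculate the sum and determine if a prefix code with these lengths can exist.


Sum = 2^(-3) + 2^(-4) + 2^(-6)
    = 0.125 + 0.0625 + 0.015625
    = 13/64 = 0.203125
Since 0.203125 <= 1, Kraft's inequality IS satisfied.
A prefix code with these lengths CAN exist.

Kraft sum = 0.203125. Satisfied.


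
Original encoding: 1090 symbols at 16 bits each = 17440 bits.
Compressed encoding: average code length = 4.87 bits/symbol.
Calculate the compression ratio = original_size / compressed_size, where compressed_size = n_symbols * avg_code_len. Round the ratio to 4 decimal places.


original_size = n_symbols * orig_bits = 1090 * 16 = 17440 bits
compressed_size = n_symbols * avg_code_len = 1090 * 4.87 = 5308.3 bits
ratio = original_size / compressed_size = 17440 / 5308.3 = 3.2854

Compression ratio = 3.2854


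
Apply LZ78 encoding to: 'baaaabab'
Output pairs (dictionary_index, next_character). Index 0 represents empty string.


LZ78 encoding steps:
Dictionary: {0: ''}
Step 1: w='' (idx 0), next='b' -> output (0, 'b'), add 'b' as idx 1
Step 2: w='' (idx 0), next='a' -> output (0, 'a'), add 'a' as idx 2
Step 3: w='a' (idx 2), next='a' -> output (2, 'a'), add 'aa' as idx 3
Step 4: w='a' (idx 2), next='b' -> output (2, 'b'), add 'ab' as idx 4
Step 5: w='ab' (idx 4), end of input -> output (4, '')


Encoded: [(0, 'b'), (0, 'a'), (2, 'a'), (2, 'b'), (4, '')]


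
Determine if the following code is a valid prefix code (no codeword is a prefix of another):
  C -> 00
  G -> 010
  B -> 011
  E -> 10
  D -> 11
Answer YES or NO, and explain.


Checking each pair (does one codeword prefix another?):
  C='00' vs G='010': no prefix
  C='00' vs B='011': no prefix
  C='00' vs E='10': no prefix
  C='00' vs D='11': no prefix
  G='010' vs C='00': no prefix
  G='010' vs B='011': no prefix
  G='010' vs E='10': no prefix
  G='010' vs D='11': no prefix
  B='011' vs C='00': no prefix
  B='011' vs G='010': no prefix
  B='011' vs E='10': no prefix
  B='011' vs D='11': no prefix
  E='10' vs C='00': no prefix
  E='10' vs G='010': no prefix
  E='10' vs B='011': no prefix
  E='10' vs D='11': no prefix
  D='11' vs C='00': no prefix
  D='11' vs G='010': no prefix
  D='11' vs B='011': no prefix
  D='11' vs E='10': no prefix
No violation found over all pairs.

YES -- this is a valid prefix code. No codeword is a prefix of any other codeword.


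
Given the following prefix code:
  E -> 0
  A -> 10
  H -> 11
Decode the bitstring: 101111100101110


Decoding step by step:
Bits 10 -> A
Bits 11 -> H
Bits 11 -> H
Bits 10 -> A
Bits 0 -> E
Bits 10 -> A
Bits 11 -> H
Bits 10 -> A


Decoded message: AHHAEAHA


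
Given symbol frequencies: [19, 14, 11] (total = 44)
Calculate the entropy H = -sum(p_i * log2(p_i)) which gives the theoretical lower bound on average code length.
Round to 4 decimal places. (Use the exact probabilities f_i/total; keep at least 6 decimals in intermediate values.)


Per-symbol terms -p_i * log2(p_i) with p_i = f_i/44:
  p = 19/44 = 0.431818: log2(p) = -1.211504, -p*log2(p) = 0.523149
  p = 14/44 = 0.318182: log2(p) = -1.652077, -p*log2(p) = 0.525661
  p = 11/44 = 0.250000: log2(p) = -2.000000, -p*log2(p) = 0.500000
H = 0.523149 + 0.525661 + 0.500000 = 1.548810

H = 1.5488 bits/symbol


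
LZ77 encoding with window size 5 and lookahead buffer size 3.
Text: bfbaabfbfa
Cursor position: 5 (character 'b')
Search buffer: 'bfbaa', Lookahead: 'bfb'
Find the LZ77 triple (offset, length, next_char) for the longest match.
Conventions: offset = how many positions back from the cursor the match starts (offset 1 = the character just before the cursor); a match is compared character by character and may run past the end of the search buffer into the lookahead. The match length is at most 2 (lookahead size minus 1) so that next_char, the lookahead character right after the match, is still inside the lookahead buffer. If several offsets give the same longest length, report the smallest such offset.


Try each offset into the search buffer:
  offset=1 (pos 4, char 'a'): match length 0
  offset=2 (pos 3, char 'a'): match length 0
  offset=3 (pos 2, char 'b'): match length 1
  offset=4 (pos 1, char 'f'): match length 0
  offset=5 (pos 0, char 'b'): match length 2
Longest match has length 2 at offset 5.
next_char = character at position 5 + 2 = 7 -> 'b'

Best match: offset=5, length=2 (matching 'bf' starting at position 0)
LZ77 triple: (5, 2, 'b')


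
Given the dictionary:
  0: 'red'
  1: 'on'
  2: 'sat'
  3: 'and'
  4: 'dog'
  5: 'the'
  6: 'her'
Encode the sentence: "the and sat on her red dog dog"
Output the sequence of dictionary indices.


Look up each word in the dictionary:
  'the' -> 5
  'and' -> 3
  'sat' -> 2
  'on' -> 1
  'her' -> 6
  'red' -> 0
  'dog' -> 4
  'dog' -> 4

Encoded: [5, 3, 2, 1, 6, 0, 4, 4]


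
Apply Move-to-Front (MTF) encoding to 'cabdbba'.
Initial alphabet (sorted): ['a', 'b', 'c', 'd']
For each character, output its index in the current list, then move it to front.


MTF encoding:
'c': index 2 in ['a', 'b', 'c', 'd'] -> ['c', 'a', 'b', 'd']
'a': index 1 in ['c', 'a', 'b', 'd'] -> ['a', 'c', 'b', 'd']
'b': index 2 in ['a', 'c', 'b', 'd'] -> ['b', 'a', 'c', 'd']
'd': index 3 in ['b', 'a', 'c', 'd'] -> ['d', 'b', 'a', 'c']
'b': index 1 in ['d', 'b', 'a', 'c'] -> ['b', 'd', 'a', 'c']
'b': index 0 in ['b', 'd', 'a', 'c'] -> ['b', 'd', 'a', 'c']
'a': index 2 in ['b', 'd', 'a', 'c'] -> ['a', 'b', 'd', 'c']


Output: [2, 1, 2, 3, 1, 0, 2]


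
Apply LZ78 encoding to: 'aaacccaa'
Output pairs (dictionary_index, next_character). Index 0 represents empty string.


LZ78 encoding steps:
Dictionary: {0: ''}
Step 1: w='' (idx 0), next='a' -> output (0, 'a'), add 'a' as idx 1
Step 2: w='a' (idx 1), next='a' -> output (1, 'a'), add 'aa' as idx 2
Step 3: w='' (idx 0), next='c' -> output (0, 'c'), add 'c' as idx 3
Step 4: w='c' (idx 3), next='c' -> output (3, 'c'), add 'cc' as idx 4
Step 5: w='aa' (idx 2), end of input -> output (2, '')


Encoded: [(0, 'a'), (1, 'a'), (0, 'c'), (3, 'c'), (2, '')]


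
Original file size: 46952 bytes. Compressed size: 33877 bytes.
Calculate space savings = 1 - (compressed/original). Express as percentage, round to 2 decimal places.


ratio = compressed/original = 33877/46952 = 0.721524
savings = 1 - ratio = 1 - 0.721524 = 0.278476
as a percentage: 0.278476 * 100 = 27.85%

Space savings = 1 - 33877/46952 = 27.85%


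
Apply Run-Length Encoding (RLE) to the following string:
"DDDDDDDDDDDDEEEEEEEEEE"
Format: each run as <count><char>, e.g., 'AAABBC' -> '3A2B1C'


Scanning runs left to right:
  i=0: run of 'D' x 12 -> '12D'
  i=12: run of 'E' x 10 -> '10E'

RLE = 12D10E


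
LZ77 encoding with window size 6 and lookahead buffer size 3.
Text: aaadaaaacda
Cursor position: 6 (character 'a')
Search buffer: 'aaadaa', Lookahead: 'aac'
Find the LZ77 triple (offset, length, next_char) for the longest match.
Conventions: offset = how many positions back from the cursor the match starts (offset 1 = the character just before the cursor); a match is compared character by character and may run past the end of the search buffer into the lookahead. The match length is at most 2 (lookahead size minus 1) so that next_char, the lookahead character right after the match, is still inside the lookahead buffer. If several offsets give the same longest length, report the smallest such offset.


Try each offset into the search buffer:
  offset=1 (pos 5, char 'a'): match length 2
  offset=2 (pos 4, char 'a'): match length 2
  offset=3 (pos 3, char 'd'): match length 0
  offset=4 (pos 2, char 'a'): match length 1
  offset=5 (pos 1, char 'a'): match length 2
  offset=6 (pos 0, char 'a'): match length 2
Longest match has length 2, found at offsets 1, 2, 5, 6; take the smallest, offset 1.
next_char = character at position 6 + 2 = 8 -> 'c'

Best match: offset=1, length=2 (matching 'aa' starting at position 5)
LZ77 triple: (1, 2, 'c')


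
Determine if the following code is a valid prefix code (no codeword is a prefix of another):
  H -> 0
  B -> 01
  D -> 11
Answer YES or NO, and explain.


Checking each pair (does one codeword prefix another?):
  H='0' vs B='01': prefix -- VIOLATION

NO -- this is NOT a valid prefix code. H (0) is a prefix of B (01).


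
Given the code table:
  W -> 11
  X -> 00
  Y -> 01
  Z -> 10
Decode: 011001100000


Decoding:
01 -> Y
10 -> Z
01 -> Y
10 -> Z
00 -> X
00 -> X


Result: YZYZXX


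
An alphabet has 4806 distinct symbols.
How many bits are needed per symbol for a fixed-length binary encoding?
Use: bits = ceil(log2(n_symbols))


log2(4806) = 12.2306
Bracket: 2^12 = 4096 < 4806 <= 2^13 = 8192
So ceil(log2(4806)) = 13

bits = ceil(log2(4806)) = ceil(12.2306) = 13 bits


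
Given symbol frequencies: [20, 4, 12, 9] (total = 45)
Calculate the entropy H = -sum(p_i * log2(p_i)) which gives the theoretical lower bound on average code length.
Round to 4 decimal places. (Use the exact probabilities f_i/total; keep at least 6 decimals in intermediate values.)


Per-symbol terms -p_i * log2(p_i) with p_i = f_i/45:
  p = 20/45 = 0.444444: log2(p) = -1.169925, -p*log2(p) = 0.519967
  p = 4/45 = 0.088889: log2(p) = -3.491853, -p*log2(p) = 0.310387
  p = 12/45 = 0.266667: log2(p) = -1.906891, -p*log2(p) = 0.508504
  p = 9/45 = 0.200000: log2(p) = -2.321928, -p*log2(p) = 0.464386
H = 0.519967 + 0.310387 + 0.508504 + 0.464386 = 1.803244

H = 1.8032 bits/symbol


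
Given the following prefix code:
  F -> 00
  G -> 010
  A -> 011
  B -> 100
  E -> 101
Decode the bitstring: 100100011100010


Decoding step by step:
Bits 100 -> B
Bits 100 -> B
Bits 011 -> A
Bits 100 -> B
Bits 010 -> G


Decoded message: BBABG


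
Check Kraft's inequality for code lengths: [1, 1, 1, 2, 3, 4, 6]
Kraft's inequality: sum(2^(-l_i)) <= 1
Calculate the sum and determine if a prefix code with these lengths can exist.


Sum = 2^(-1) + 2^(-1) + 2^(-1) + 2^(-2) + 2^(-3) + 2^(-4) + 2^(-6)
    = 0.5 + 0.5 + 0.5 + 0.25 + 0.125 + 0.0625 + 0.015625
    = 125/64 = 1.953125
Since 1.953125 > 1, Kraft's inequality is NOT satisfied.
A prefix code with these lengths CANNOT exist.

Kraft sum = 1.953125. Not satisfied.


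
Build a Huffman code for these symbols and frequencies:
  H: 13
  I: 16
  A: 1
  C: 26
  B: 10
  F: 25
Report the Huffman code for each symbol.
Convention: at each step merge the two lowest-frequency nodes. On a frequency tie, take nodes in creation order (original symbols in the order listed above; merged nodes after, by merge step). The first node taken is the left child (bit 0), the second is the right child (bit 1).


Huffman tree construction:
Step 1: Merge A(1) + B(10) = 11
Step 2: Merge (A+B)(11) + H(13) = 24
Step 3: Merge I(16) + ((A+B)+H)(24) = 40
Step 4: Merge F(25) + C(26) = 51
Step 5: Merge (I+((A+B)+H))(40) + (F+C)(51) = 91
Read each symbol's code off the tree from the root (left child = 0, right child = 1).

Codes:
  H: 011 (length 3)
  I: 00 (length 2)
  A: 0100 (length 4)
  C: 11 (length 2)
  B: 0101 (length 4)
  F: 10 (length 2)
Average code length: 217/91 = 2.3846 bits/symbol


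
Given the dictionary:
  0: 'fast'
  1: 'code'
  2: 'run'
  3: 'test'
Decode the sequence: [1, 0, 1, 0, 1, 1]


Look up each index in the dictionary:
  1 -> 'code'
  0 -> 'fast'
  1 -> 'code'
  0 -> 'fast'
  1 -> 'code'
  1 -> 'code'

Decoded: "code fast code fast code code"


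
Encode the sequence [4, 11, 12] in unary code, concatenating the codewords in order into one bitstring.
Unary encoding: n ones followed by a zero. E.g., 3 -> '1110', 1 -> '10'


Encode each number as n ones followed by a terminating 0:
  4 -> 11110 (5 bits)
  11 -> 111111111110 (12 bits)
  12 -> 1111111111110 (13 bits)
Total length = 5 + 12 + 13 = 30 bits.

Unary([4, 11, 12]) = 111101111111111101111111111110 (30 bits)


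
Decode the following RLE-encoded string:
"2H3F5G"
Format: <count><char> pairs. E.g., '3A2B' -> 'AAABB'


Expanding each <count><char> pair:
  2H -> 'HH'
  3F -> 'FFF'
  5G -> 'GGGGG'

Decoded = HHFFFGGGGG


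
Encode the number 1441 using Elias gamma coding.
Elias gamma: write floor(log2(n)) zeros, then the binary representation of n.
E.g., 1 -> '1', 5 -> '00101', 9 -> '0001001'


num_bits = floor(log2(1441)) + 1 = 11
leading_zeros = num_bits - 1 = 10
binary(1441) = 10110100001

Elias gamma(1441) = '0000000000' + '10110100001' = 000000000010110100001 (21 bits)


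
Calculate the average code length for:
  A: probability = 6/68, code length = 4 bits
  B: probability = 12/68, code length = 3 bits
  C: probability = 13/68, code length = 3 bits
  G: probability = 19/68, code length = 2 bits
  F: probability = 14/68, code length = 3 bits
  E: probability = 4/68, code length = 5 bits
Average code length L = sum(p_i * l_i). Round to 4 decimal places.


Weighted contributions p_i * l_i:
  A: (6/68) * 4 = 24/68
  B: (12/68) * 3 = 36/68
  C: (13/68) * 3 = 39/68
  G: (19/68) * 2 = 38/68
  F: (14/68) * 3 = 42/68
  E: (4/68) * 5 = 20/68
Sum = (24 + 36 + 39 + 38 + 42 + 20)/68 = 199/68

L = 199/68 = 2.9265 bits/symbol


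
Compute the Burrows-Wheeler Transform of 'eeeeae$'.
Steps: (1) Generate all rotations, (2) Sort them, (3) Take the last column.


Rotations (sorted):
  0: $eeeeae -> last char: e
  1: ae$eeee -> last char: e
  2: e$eeeea -> last char: a
  3: eae$eee -> last char: e
  4: eeae$ee -> last char: e
  5: eeeae$e -> last char: e
  6: eeeeae$ -> last char: $


BWT = eeaeee$


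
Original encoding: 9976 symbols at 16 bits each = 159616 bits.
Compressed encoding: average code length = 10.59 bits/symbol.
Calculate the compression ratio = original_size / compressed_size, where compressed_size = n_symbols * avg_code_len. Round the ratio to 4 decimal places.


original_size = n_symbols * orig_bits = 9976 * 16 = 159616 bits
compressed_size = n_symbols * avg_code_len = 9976 * 10.59 = 105645.84 bits
ratio = original_size / compressed_size = 159616 / 105645.84 = 1.5109

Compression ratio = 1.5109


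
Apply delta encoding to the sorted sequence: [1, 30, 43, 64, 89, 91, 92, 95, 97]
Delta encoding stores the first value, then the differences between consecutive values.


First value: 1
Deltas:
  30 - 1 = 29
  43 - 30 = 13
  64 - 43 = 21
  89 - 64 = 25
  91 - 89 = 2
  92 - 91 = 1
  95 - 92 = 3
  97 - 95 = 2


Delta encoded: [1, 29, 13, 21, 25, 2, 1, 3, 2]


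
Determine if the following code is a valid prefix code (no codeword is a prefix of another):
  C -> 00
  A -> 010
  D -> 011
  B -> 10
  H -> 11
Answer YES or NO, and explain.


Checking each pair (does one codeword prefix another?):
  C='00' vs A='010': no prefix
  C='00' vs D='011': no prefix
  C='00' vs B='10': no prefix
  C='00' vs H='11': no prefix
  A='010' vs C='00': no prefix
  A='010' vs D='011': no prefix
  A='010' vs B='10': no prefix
  A='010' vs H='11': no prefix
  D='011' vs C='00': no prefix
  D='011' vs A='010': no prefix
  D='011' vs B='10': no prefix
  D='011' vs H='11': no prefix
  B='10' vs C='00': no prefix
  B='10' vs A='010': no prefix
  B='10' vs D='011': no prefix
  B='10' vs H='11': no prefix
  H='11' vs C='00': no prefix
  H='11' vs A='010': no prefix
  H='11' vs D='011': no prefix
  H='11' vs B='10': no prefix
No violation found over all pairs.

YES -- this is a valid prefix code. No codeword is a prefix of any other codeword.


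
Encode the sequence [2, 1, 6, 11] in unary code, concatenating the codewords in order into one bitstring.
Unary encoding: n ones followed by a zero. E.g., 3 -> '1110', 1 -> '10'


Encode each number as n ones followed by a terminating 0:
  2 -> 110 (3 bits)
  1 -> 10 (2 bits)
  6 -> 1111110 (7 bits)
  11 -> 111111111110 (12 bits)
Total length = 3 + 2 + 7 + 12 = 24 bits.

Unary([2, 1, 6, 11]) = 110101111110111111111110 (24 bits)


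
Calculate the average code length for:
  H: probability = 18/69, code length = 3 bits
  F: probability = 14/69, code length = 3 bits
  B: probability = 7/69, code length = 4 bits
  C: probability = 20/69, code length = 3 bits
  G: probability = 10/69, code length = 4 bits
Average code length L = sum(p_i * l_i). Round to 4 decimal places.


Weighted contributions p_i * l_i:
  H: (18/69) * 3 = 54/69
  F: (14/69) * 3 = 42/69
  B: (7/69) * 4 = 28/69
  C: (20/69) * 3 = 60/69
  G: (10/69) * 4 = 40/69
Sum = (54 + 42 + 28 + 60 + 40)/69 = 224/69

L = 224/69 = 3.2464 bits/symbol


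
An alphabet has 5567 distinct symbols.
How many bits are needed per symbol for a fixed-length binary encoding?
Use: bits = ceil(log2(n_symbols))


log2(5567) = 12.4427
Bracket: 2^12 = 4096 < 5567 <= 2^13 = 8192
So ceil(log2(5567)) = 13

bits = ceil(log2(5567)) = ceil(12.4427) = 13 bits


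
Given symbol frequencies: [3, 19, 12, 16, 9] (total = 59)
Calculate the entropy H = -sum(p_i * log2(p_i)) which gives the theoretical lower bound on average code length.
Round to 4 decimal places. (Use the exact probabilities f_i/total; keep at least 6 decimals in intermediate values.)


Per-symbol terms -p_i * log2(p_i) with p_i = f_i/59:
  p = 3/59 = 0.050847: log2(p) = -4.297681, -p*log2(p) = 0.218526
  p = 19/59 = 0.322034: log2(p) = -1.634716, -p*log2(p) = 0.526434
  p = 12/59 = 0.203390: log2(p) = -2.297681, -p*log2(p) = 0.467325
  p = 16/59 = 0.271186: log2(p) = -1.882643, -p*log2(p) = 0.510547
  p = 9/59 = 0.152542: log2(p) = -2.712718, -p*log2(p) = 0.413804
H = 0.218526 + 0.526434 + 0.467325 + 0.510547 + 0.413804 = 2.136636

H = 2.1366 bits/symbol


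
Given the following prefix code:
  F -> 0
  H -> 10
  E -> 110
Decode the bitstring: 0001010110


Decoding step by step:
Bits 0 -> F
Bits 0 -> F
Bits 0 -> F
Bits 10 -> H
Bits 10 -> H
Bits 110 -> E


Decoded message: FFFHHE


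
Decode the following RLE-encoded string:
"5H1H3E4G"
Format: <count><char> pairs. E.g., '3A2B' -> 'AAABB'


Expanding each <count><char> pair:
  5H -> 'HHHHH'
  1H -> 'H'
  3E -> 'EEE'
  4G -> 'GGGG'

Decoded = HHHHHHEEEGGGG


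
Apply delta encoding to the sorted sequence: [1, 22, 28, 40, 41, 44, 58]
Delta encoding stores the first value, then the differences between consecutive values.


First value: 1
Deltas:
  22 - 1 = 21
  28 - 22 = 6
  40 - 28 = 12
  41 - 40 = 1
  44 - 41 = 3
  58 - 44 = 14


Delta encoded: [1, 21, 6, 12, 1, 3, 14]


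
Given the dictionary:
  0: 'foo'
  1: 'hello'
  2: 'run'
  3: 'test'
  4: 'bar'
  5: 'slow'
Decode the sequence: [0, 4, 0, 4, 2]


Look up each index in the dictionary:
  0 -> 'foo'
  4 -> 'bar'
  0 -> 'foo'
  4 -> 'bar'
  2 -> 'run'

Decoded: "foo bar foo bar run"


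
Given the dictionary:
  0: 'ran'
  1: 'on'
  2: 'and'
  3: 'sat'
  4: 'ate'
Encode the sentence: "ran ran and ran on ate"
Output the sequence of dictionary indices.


Look up each word in the dictionary:
  'ran' -> 0
  'ran' -> 0
  'and' -> 2
  'ran' -> 0
  'on' -> 1
  'ate' -> 4

Encoded: [0, 0, 2, 0, 1, 4]


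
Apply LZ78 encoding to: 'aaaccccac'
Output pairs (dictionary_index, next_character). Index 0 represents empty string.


LZ78 encoding steps:
Dictionary: {0: ''}
Step 1: w='' (idx 0), next='a' -> output (0, 'a'), add 'a' as idx 1
Step 2: w='a' (idx 1), next='a' -> output (1, 'a'), add 'aa' as idx 2
Step 3: w='' (idx 0), next='c' -> output (0, 'c'), add 'c' as idx 3
Step 4: w='c' (idx 3), next='c' -> output (3, 'c'), add 'cc' as idx 4
Step 5: w='c' (idx 3), next='a' -> output (3, 'a'), add 'ca' as idx 5
Step 6: w='c' (idx 3), end of input -> output (3, '')


Encoded: [(0, 'a'), (1, 'a'), (0, 'c'), (3, 'c'), (3, 'a'), (3, '')]


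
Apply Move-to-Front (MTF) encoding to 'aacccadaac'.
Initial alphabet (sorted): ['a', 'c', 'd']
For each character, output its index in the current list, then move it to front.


MTF encoding:
'a': index 0 in ['a', 'c', 'd'] -> ['a', 'c', 'd']
'a': index 0 in ['a', 'c', 'd'] -> ['a', 'c', 'd']
'c': index 1 in ['a', 'c', 'd'] -> ['c', 'a', 'd']
'c': index 0 in ['c', 'a', 'd'] -> ['c', 'a', 'd']
'c': index 0 in ['c', 'a', 'd'] -> ['c', 'a', 'd']
'a': index 1 in ['c', 'a', 'd'] -> ['a', 'c', 'd']
'd': index 2 in ['a', 'c', 'd'] -> ['d', 'a', 'c']
'a': index 1 in ['d', 'a', 'c'] -> ['a', 'd', 'c']
'a': index 0 in ['a', 'd', 'c'] -> ['a', 'd', 'c']
'c': index 2 in ['a', 'd', 'c'] -> ['c', 'a', 'd']


Output: [0, 0, 1, 0, 0, 1, 2, 1, 0, 2]


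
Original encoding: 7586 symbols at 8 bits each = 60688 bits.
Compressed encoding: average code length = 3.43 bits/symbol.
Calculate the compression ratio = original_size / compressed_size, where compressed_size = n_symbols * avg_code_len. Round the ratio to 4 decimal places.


original_size = n_symbols * orig_bits = 7586 * 8 = 60688 bits
compressed_size = n_symbols * avg_code_len = 7586 * 3.43 = 26019.98 bits
ratio = original_size / compressed_size = 60688 / 26019.98 = 2.3324

Compression ratio = 2.3324


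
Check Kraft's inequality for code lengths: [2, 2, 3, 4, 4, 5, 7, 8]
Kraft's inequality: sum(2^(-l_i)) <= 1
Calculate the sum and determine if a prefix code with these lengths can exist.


Sum = 2^(-2) + 2^(-2) + 2^(-3) + 2^(-4) + 2^(-4) + 2^(-5) + 2^(-7) + 2^(-8)
    = 0.25 + 0.25 + 0.125 + 0.0625 + 0.0625 + 0.03125 + 0.0078125 + 0.00390625
    = 203/256 = 0.79296875
Since 0.79296875 <= 1, Kraft's inequality IS satisfied.
A prefix code with these lengths CAN exist.

Kraft sum = 0.79296875. Satisfied.


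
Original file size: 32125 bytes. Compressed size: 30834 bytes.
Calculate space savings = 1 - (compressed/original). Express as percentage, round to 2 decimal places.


ratio = compressed/original = 30834/32125 = 0.959813
savings = 1 - ratio = 1 - 0.959813 = 0.040187
as a percentage: 0.040187 * 100 = 4.02%

Space savings = 1 - 30834/32125 = 4.02%


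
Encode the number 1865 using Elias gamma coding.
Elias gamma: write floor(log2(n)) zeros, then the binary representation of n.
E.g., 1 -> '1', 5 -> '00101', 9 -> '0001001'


num_bits = floor(log2(1865)) + 1 = 11
leading_zeros = num_bits - 1 = 10
binary(1865) = 11101001001

Elias gamma(1865) = '0000000000' + '11101001001' = 000000000011101001001 (21 bits)


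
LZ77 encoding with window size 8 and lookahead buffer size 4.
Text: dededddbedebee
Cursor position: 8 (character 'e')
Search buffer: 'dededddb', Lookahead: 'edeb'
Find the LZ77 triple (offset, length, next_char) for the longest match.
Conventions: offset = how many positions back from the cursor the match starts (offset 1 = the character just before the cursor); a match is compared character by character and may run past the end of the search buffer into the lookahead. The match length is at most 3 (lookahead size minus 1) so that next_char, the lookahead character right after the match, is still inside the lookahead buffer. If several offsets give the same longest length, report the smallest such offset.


Try each offset into the search buffer:
  offset=1 (pos 7, char 'b'): match length 0
  offset=2 (pos 6, char 'd'): match length 0
  offset=3 (pos 5, char 'd'): match length 0
  offset=4 (pos 4, char 'd'): match length 0
  offset=5 (pos 3, char 'e'): match length 2
  offset=6 (pos 2, char 'd'): match length 0
  offset=7 (pos 1, char 'e'): match length 3
  offset=8 (pos 0, char 'd'): match length 0
Longest match has length 3 at offset 7.
next_char = character at position 8 + 3 = 11 -> 'b'

Best match: offset=7, length=3 (matching 'ede' starting at position 1)
LZ77 triple: (7, 3, 'b')


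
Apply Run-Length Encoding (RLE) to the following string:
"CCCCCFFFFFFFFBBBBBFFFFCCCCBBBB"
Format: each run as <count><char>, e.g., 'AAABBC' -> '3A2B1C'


Scanning runs left to right:
  i=0: run of 'C' x 5 -> '5C'
  i=5: run of 'F' x 8 -> '8F'
  i=13: run of 'B' x 5 -> '5B'
  i=18: run of 'F' x 4 -> '4F'
  i=22: run of 'C' x 4 -> '4C'
  i=26: run of 'B' x 4 -> '4B'

RLE = 5C8F5B4F4C4B


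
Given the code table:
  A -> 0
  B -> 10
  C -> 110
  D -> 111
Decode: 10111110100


Decoding:
10 -> B
111 -> D
110 -> C
10 -> B
0 -> A


Result: BDCBA


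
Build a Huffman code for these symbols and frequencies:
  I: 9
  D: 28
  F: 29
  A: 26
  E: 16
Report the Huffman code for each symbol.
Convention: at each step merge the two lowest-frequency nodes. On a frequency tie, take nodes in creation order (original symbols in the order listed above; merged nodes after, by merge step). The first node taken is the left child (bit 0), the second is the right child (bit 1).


Huffman tree construction:
Step 1: Merge I(9) + E(16) = 25
Step 2: Merge (I+E)(25) + A(26) = 51
Step 3: Merge D(28) + F(29) = 57
Step 4: Merge ((I+E)+A)(51) + (D+F)(57) = 108
Read each symbol's code off the tree from the root (left child = 0, right child = 1).

Codes:
  I: 000 (length 3)
  D: 10 (length 2)
  F: 11 (length 2)
  A: 01 (length 2)
  E: 001 (length 3)
Average code length: 241/108 = 2.2315 bits/symbol


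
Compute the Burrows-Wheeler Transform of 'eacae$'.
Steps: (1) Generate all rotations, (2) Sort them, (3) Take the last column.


Rotations (sorted):
  0: $eacae -> last char: e
  1: acae$e -> last char: e
  2: ae$eac -> last char: c
  3: cae$ea -> last char: a
  4: e$eaca -> last char: a
  5: eacae$ -> last char: $


BWT = eecaa$


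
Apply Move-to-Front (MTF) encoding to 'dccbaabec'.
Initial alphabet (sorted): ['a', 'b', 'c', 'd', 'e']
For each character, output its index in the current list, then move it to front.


MTF encoding:
'd': index 3 in ['a', 'b', 'c', 'd', 'e'] -> ['d', 'a', 'b', 'c', 'e']
'c': index 3 in ['d', 'a', 'b', 'c', 'e'] -> ['c', 'd', 'a', 'b', 'e']
'c': index 0 in ['c', 'd', 'a', 'b', 'e'] -> ['c', 'd', 'a', 'b', 'e']
'b': index 3 in ['c', 'd', 'a', 'b', 'e'] -> ['b', 'c', 'd', 'a', 'e']
'a': index 3 in ['b', 'c', 'd', 'a', 'e'] -> ['a', 'b', 'c', 'd', 'e']
'a': index 0 in ['a', 'b', 'c', 'd', 'e'] -> ['a', 'b', 'c', 'd', 'e']
'b': index 1 in ['a', 'b', 'c', 'd', 'e'] -> ['b', 'a', 'c', 'd', 'e']
'e': index 4 in ['b', 'a', 'c', 'd', 'e'] -> ['e', 'b', 'a', 'c', 'd']
'c': index 3 in ['e', 'b', 'a', 'c', 'd'] -> ['c', 'e', 'b', 'a', 'd']


Output: [3, 3, 0, 3, 3, 0, 1, 4, 3]


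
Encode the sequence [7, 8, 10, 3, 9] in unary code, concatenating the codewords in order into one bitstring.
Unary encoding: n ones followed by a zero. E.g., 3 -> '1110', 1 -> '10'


Encode each number as n ones followed by a terminating 0:
  7 -> 11111110 (8 bits)
  8 -> 111111110 (9 bits)
  10 -> 11111111110 (11 bits)
  3 -> 1110 (4 bits)
  9 -> 1111111110 (10 bits)
Total length = 8 + 9 + 11 + 4 + 10 = 42 bits.

Unary([7, 8, 10, 3, 9]) = 111111101111111101111111111011101111111110 (42 bits)


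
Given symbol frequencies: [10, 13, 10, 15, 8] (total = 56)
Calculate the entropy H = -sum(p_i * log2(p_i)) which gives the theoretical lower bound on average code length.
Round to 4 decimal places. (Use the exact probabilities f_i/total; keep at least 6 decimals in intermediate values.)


Per-symbol terms -p_i * log2(p_i) with p_i = f_i/56:
  p = 10/56 = 0.178571: log2(p) = -2.485427, -p*log2(p) = 0.443826
  p = 13/56 = 0.232143: log2(p) = -2.106915, -p*log2(p) = 0.489105
  p = 10/56 = 0.178571: log2(p) = -2.485427, -p*log2(p) = 0.443826
  p = 15/56 = 0.267857: log2(p) = -1.900464, -p*log2(p) = 0.509053
  p = 8/56 = 0.142857: log2(p) = -2.807355, -p*log2(p) = 0.401051
H = 0.443826 + 0.489105 + 0.443826 + 0.509053 + 0.401051 = 2.286861

H = 2.2869 bits/symbol


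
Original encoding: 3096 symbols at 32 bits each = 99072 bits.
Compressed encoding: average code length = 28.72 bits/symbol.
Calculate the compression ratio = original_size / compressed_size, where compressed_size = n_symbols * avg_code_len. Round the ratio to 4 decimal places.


original_size = n_symbols * orig_bits = 3096 * 32 = 99072 bits
compressed_size = n_symbols * avg_code_len = 3096 * 28.72 = 88917.12 bits
ratio = original_size / compressed_size = 99072 / 88917.12 = 1.1142

Compression ratio = 1.1142
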